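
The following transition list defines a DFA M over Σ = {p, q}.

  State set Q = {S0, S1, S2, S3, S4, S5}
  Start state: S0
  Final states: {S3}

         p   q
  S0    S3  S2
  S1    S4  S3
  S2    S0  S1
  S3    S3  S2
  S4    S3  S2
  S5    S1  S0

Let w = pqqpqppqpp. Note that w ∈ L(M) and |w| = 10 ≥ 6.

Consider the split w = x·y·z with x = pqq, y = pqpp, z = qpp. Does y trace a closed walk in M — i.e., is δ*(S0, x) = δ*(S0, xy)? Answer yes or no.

no

State sequence: S0 -p-> S3 -q-> S2 -q-> S1 -p-> S4 -q-> S2 -p-> S0 -p-> S3

After x (step 3): S1. After xy (step 7): S3.
They differ (S1 ≠ S3), so y is not a cycle from the state after x; this split is not the one the pumping-lemma construction produces, and pumping y need not keep the string in L(M).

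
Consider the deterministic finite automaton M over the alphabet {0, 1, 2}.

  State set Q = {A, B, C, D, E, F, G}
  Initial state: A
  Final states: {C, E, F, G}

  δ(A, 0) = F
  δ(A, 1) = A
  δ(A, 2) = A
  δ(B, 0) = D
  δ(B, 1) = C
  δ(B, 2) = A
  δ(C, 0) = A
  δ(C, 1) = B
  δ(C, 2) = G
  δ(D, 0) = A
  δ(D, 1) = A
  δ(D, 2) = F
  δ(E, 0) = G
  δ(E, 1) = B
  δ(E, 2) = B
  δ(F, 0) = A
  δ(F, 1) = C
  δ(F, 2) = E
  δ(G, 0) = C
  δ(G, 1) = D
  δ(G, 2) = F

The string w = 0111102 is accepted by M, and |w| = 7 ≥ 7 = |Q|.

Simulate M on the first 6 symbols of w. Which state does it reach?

D

Run of M on the first 6 characters of w = 0 1 1 1 1 0:
  step 0: A  (start)
  step 1: F  (read 0: A→F)
  step 2: C  (read 1: F→C)
  step 3: B  (read 1: C→B)
  step 4: C  (read 1: B→C)
  step 5: B  (read 1: C→B)
  step 6: D  (read 0: B→D)

After reading 6 characters, M is in state D.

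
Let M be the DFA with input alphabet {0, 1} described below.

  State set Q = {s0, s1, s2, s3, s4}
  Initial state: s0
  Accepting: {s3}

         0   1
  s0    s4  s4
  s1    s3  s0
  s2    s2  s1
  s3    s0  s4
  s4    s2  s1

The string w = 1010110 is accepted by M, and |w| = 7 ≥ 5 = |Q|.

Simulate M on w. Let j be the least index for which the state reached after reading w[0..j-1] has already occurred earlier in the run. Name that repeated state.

Run of M on w = 1 0 1 0 1 1 0:
  step 0: s0  (start)
  step 1: s4  (read 1: s0→s4)
  step 2: s2  (read 0: s4→s2)
  step 3: s1  (read 1: s2→s1)
  step 4: s3  (read 0: s1→s3)
  step 5: s4  (read 1: s3→s4)   ← first repeat (s4 seen earlier)
  step 6: s1  (read 1: s4→s1)
  step 7: s3  (read 0: s1→s3)

The earliest repeat is at step j = 5: M is in s4, which it already visited at step i = 1.

s4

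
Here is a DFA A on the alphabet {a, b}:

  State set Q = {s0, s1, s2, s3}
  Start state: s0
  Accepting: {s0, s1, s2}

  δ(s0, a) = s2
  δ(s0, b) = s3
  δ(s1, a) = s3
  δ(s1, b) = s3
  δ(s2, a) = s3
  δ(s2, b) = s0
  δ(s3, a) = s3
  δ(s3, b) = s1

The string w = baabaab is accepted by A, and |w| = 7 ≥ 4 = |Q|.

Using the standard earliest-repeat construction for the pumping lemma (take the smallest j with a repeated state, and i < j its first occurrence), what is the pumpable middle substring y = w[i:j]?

State sequence: s0 -b-> s3 -a-> s3 -a-> s3 -b-> s1 -a-> s3 -a-> s3 -b-> s1
First repeat at step 2: s3 was already visited.

So i = 1, j = 2, giving x = w[0:1] = b, y = w[1:2] = a, z = w[2:7] = abaab.
Check: |xy| = 2 ≤ 4 and |y| = 1 ≥ 1. Reading y takes A from s3 back to s3, so every xyⁱz is accepted.

a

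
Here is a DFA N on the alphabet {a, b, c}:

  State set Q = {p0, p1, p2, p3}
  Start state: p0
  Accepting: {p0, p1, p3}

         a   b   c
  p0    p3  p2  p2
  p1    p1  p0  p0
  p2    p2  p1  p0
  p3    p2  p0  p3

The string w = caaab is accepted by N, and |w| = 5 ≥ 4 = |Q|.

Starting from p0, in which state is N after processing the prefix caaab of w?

Run of N on the first 5 characters of w = c a a a b:
  step 0: p0  (start)
  step 1: p2  (read c: p0→p2)
  step 2: p2  (read a: p2→p2)
  step 3: p2  (read a: p2→p2)
  step 4: p2  (read a: p2→p2)
  step 5: p1  (read b: p2→p1)

After reading 5 characters, N is in state p1.

p1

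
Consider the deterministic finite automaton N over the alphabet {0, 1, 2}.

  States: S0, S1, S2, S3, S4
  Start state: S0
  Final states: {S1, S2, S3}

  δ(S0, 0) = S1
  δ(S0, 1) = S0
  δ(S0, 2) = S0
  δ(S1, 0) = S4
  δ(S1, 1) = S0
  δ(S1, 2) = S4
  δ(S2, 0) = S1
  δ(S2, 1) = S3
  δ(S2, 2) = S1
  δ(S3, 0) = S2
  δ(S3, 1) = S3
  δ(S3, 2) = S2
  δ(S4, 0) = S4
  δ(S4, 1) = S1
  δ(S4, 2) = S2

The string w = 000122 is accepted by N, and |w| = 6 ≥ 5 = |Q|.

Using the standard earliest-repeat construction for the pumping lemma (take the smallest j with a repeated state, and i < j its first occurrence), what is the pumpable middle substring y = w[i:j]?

Run of N on w = 0 0 0 1 2 2:
  step 0: S0  (start)
  step 1: S1  (read 0: S0→S1)
  step 2: S4  (read 0: S1→S4)
  step 3: S4  (read 0: S4→S4)   ← first repeat (S4 seen earlier)
  step 4: S1  (read 1: S4→S1)
  step 5: S4  (read 2: S1→S4)
  step 6: S2  (read 2: S4→S2)

So i = 2, j = 3, giving x = w[0:2] = 00, y = w[2:3] = 0, z = w[3:6] = 122.
Check: |xy| = 3 ≤ 5 and |y| = 1 ≥ 1. Reading y takes N from S4 back to S4, so every xyⁱz is accepted.

0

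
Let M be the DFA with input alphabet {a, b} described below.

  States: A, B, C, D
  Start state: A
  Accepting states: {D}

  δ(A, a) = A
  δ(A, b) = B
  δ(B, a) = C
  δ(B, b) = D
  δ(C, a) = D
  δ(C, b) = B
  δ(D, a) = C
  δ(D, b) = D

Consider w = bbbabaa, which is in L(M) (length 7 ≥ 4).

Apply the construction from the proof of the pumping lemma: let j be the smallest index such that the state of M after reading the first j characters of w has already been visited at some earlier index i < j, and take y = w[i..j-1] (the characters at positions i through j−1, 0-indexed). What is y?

State sequence: A -b-> B -b-> D -b-> D -a-> C -b-> B -a-> C -a-> D
First repeat at step 3: D was already visited.

So i = 2, j = 3, giving x = w[0:2] = bb, y = w[2:3] = b, z = w[3:7] = abaa.
Check: |xy| = 3 ≤ 4 and |y| = 1 ≥ 1. Reading y takes M from D back to D, so every xyⁱz is accepted.
With |Q| = 4, pigeonhole forces a state repeat no later than step 4; the substring read between the first and second visits to that state can be pumped.

b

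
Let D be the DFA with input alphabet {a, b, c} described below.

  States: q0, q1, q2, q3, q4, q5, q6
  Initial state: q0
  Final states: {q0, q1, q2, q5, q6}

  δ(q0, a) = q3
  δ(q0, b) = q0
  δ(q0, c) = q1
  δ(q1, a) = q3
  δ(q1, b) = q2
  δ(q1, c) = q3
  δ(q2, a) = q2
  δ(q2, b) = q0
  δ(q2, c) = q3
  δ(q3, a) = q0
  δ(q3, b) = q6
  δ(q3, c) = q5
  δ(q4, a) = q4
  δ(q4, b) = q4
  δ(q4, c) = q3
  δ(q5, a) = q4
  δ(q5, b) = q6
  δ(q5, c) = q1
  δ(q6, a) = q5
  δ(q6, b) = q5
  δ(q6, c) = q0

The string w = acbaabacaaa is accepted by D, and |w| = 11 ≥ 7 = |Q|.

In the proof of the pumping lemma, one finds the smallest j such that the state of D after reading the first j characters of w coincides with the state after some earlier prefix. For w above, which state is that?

Run of D on w = a c b a a b a c a a a:
  step 0: q0  (start)
  step 1: q3  (read a: q0→q3)
  step 2: q5  (read c: q3→q5)
  step 3: q6  (read b: q5→q6)
  step 4: q5  (read a: q6→q5)   ← first repeat (q5 seen earlier)
  step 5: q4  (read a: q5→q4)
  step 6: q4  (read b: q4→q4)
  step 7: q4  (read a: q4→q4)
  step 8: q3  (read c: q4→q3)
  step 9: q0  (read a: q3→q0)
  step 10: q3  (read a: q0→q3)
  step 11: q0  (read a: q3→q0)

The earliest repeat is at step j = 4: D is in q5, which it already visited at step i = 2.
Pumping length from the standard proof: p = 7 (the number of states). The repeated state found above gives |xy| = j ≤ 7 and |y| = j − i ≥ 1.

q5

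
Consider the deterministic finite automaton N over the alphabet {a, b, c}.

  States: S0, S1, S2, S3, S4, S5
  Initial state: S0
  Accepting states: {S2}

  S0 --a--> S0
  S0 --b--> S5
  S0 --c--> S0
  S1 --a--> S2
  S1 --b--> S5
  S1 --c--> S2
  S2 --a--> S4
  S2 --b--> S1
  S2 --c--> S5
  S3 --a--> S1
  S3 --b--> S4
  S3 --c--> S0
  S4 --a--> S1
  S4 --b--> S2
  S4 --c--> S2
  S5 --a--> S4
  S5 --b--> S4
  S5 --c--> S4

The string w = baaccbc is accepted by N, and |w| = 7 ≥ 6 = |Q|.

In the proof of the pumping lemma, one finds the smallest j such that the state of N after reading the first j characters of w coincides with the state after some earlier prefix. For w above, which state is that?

State sequence: S0 -b-> S5 -a-> S4 -a-> S1 -c-> S2 -c-> S5 -b-> S4 -c-> S2
First repeat at step 5: S5 was already visited.

The earliest repeat is at step j = 5: N is in S5, which it already visited at step i = 1.

S5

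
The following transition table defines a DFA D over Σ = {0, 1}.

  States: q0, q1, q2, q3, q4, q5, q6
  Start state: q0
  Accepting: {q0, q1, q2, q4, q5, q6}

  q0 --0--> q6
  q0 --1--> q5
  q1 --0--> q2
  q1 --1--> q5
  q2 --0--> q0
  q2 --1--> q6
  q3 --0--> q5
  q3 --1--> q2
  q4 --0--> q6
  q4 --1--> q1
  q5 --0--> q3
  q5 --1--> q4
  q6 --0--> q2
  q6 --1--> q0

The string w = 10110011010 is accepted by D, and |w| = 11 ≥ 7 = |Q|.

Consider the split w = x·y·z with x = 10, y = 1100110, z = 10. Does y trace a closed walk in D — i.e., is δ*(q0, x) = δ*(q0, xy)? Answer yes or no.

Run of D on the first 9 characters of w = 1 0 1 1 0 0 1 1 0:
  step 0: q0  (start)
  step 1: q5  (read 1: q0→q5)
  step 2: q3  (read 0: q5→q3)
  step 3: q2  (read 1: q3→q2)
  step 4: q6  (read 1: q2→q6)
  step 5: q2  (read 0: q6→q2)
  step 6: q0  (read 0: q2→q0)
  step 7: q5  (read 1: q0→q5)
  step 8: q4  (read 1: q5→q4)
  step 9: q6  (read 0: q4→q6)

After x (step 2): q3. After xy (step 9): q6.
They differ (q3 ≠ q6), so y is not a cycle from the state after x; this split is not the one the pumping-lemma construction produces, and pumping y need not keep the string in L(D).

no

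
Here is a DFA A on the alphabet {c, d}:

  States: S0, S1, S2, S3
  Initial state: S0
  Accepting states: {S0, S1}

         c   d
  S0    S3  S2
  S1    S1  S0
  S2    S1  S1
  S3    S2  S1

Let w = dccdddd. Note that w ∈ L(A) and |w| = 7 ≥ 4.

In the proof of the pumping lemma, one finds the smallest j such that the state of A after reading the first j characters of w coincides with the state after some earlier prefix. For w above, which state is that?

S1

Run of A on w = d c c d d d d:
  step 0: S0  (start)
  step 1: S2  (read d: S0→S2)
  step 2: S1  (read c: S2→S1)
  step 3: S1  (read c: S1→S1)   ← first repeat (S1 seen earlier)
  step 4: S0  (read d: S1→S0)
  step 5: S2  (read d: S0→S2)
  step 6: S1  (read d: S2→S1)
  step 7: S0  (read d: S1→S0)

The earliest repeat is at step j = 3: A is in S1, which it already visited at step i = 2.
With |Q| = 4, pigeonhole forces a state repeat no later than step 4; the substring read between the first and second visits to that state can be pumped.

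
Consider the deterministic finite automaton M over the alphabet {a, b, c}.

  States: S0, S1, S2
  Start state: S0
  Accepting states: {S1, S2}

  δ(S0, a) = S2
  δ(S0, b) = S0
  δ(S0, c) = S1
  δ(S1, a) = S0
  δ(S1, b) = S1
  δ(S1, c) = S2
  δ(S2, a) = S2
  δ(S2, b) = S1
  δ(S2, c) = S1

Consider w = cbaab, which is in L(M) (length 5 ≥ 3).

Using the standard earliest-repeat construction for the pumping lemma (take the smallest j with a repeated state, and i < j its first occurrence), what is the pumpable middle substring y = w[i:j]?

b

State sequence: S0 -c-> S1 -b-> S1 -a-> S0 -a-> S2 -b-> S1
First repeat at step 2: S1 was already visited.

So i = 1, j = 2, giving x = w[0:1] = c, y = w[1:2] = b, z = w[2:5] = aab.
Check: |xy| = 2 ≤ 3 and |y| = 1 ≥ 1. Reading y takes M from S1 back to S1, so every xyⁱz is accepted.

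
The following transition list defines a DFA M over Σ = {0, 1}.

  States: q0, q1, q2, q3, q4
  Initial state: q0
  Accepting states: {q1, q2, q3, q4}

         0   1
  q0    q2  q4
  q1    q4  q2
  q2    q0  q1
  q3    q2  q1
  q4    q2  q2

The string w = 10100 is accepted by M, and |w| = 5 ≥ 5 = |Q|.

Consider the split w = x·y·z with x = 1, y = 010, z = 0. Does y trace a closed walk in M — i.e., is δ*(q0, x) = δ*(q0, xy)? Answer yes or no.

State sequence: q0 -1-> q4 -0-> q2 -1-> q1 -0-> q4

After x (step 1): q4. After xy (step 4): q4.
They match, so y = 010 drives M around a cycle from q4 back to itself; pumping y any number of times keeps M in q4 before reading z, and xyⁱz ∈ L(M) for every i ≥ 0.

yes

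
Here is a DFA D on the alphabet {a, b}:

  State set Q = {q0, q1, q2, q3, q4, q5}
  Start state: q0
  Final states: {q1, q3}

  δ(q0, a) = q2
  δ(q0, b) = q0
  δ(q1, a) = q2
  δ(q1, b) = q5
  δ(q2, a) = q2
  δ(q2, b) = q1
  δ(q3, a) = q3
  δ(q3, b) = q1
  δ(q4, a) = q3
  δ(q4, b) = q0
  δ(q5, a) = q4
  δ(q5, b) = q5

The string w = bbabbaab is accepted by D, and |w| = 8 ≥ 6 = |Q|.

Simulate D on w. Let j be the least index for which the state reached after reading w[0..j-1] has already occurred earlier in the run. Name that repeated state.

q0

Run of D on w = b b a b b a a b:
  step 0: q0  (start)
  step 1: q0  (read b: q0→q0)   ← first repeat (q0 seen earlier)
  step 2: q0  (read b: q0→q0)
  step 3: q2  (read a: q0→q2)
  step 4: q1  (read b: q2→q1)
  step 5: q5  (read b: q1→q5)
  step 6: q4  (read a: q5→q4)
  step 7: q3  (read a: q4→q3)
  step 8: q1  (read b: q3→q1)

The earliest repeat is at step j = 1: D is in q0, which it already visited at step i = 0.
Pumping length from the standard proof: p = 6 (the number of states). The repeated state found above gives |xy| = j ≤ 6 and |y| = j − i ≥ 1.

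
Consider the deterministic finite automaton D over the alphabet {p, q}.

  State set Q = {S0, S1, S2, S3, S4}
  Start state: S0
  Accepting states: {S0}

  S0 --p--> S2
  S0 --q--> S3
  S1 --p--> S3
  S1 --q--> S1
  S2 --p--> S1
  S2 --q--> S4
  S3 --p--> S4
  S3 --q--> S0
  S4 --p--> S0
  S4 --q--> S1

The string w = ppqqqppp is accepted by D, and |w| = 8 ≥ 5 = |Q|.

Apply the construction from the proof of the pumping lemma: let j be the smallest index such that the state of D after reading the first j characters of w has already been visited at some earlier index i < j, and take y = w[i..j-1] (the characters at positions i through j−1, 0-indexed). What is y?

q

Run of D on w = p p q q q p p p:
  step 0: S0  (start)
  step 1: S2  (read p: S0→S2)
  step 2: S1  (read p: S2→S1)
  step 3: S1  (read q: S1→S1)   ← first repeat (S1 seen earlier)
  step 4: S1  (read q: S1→S1)
  step 5: S1  (read q: S1→S1)
  step 6: S3  (read p: S1→S3)
  step 7: S4  (read p: S3→S4)
  step 8: S0  (read p: S4→S0)

So i = 2, j = 3, giving x = w[0:2] = pp, y = w[2:3] = q, z = w[3:8] = qqppp.
Check: |xy| = 3 ≤ 5 and |y| = 1 ≥ 1. Reading y takes D from S1 back to S1, so every xyⁱz is accepted.
Since D has 5 states, any run of length ≥ 5 visits 5+1 states, so by pigeonhole some state repeats within the first 5 steps — that repeat gives the pumpable loop.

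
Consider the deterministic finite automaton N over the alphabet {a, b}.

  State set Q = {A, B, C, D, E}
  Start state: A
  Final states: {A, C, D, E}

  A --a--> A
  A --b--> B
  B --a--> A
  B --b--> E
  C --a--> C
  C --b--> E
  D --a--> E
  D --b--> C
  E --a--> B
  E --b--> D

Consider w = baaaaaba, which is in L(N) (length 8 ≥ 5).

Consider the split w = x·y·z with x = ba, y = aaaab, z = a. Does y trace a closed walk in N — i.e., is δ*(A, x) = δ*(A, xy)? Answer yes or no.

State sequence: A -b-> B -a-> A -a-> A -a-> A -a-> A -a-> A -b-> B

After x (step 2): A. After xy (step 7): B.
They differ (A ≠ B), so y is not a cycle from the state after x; this split is not the one the pumping-lemma construction produces, and pumping y need not keep the string in L(N).

no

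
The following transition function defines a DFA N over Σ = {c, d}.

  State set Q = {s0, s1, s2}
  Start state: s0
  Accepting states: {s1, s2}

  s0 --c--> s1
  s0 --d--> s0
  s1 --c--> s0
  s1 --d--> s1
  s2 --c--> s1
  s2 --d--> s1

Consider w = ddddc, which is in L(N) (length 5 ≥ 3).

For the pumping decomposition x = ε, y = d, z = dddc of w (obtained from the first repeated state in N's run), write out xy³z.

ddddddc

xy^3z = ε·d·d·d·dddc = ddddddc.
Reading y = d takes N from s0 back to s0, so after x·y·y·y the machine is still in s0, and z then leads to the accepting state s1. Hence ddddddc ∈ L(N).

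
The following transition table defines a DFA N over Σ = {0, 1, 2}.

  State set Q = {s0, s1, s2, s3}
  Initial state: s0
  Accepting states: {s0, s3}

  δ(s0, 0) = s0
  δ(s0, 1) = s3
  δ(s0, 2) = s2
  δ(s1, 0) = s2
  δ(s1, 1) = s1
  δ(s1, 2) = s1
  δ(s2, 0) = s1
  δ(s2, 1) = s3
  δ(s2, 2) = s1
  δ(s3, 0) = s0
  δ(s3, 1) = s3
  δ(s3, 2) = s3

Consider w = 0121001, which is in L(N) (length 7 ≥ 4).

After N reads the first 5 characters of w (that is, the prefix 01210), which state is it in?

s0

Run of N on the first 5 characters of w = 0 1 2 1 0:
  step 0: s0  (start)
  step 1: s0  (read 0: s0→s0)
  step 2: s3  (read 1: s0→s3)
  step 3: s3  (read 2: s3→s3)
  step 4: s3  (read 1: s3→s3)
  step 5: s0  (read 0: s3→s0)

After reading 5 characters, N is in state s0.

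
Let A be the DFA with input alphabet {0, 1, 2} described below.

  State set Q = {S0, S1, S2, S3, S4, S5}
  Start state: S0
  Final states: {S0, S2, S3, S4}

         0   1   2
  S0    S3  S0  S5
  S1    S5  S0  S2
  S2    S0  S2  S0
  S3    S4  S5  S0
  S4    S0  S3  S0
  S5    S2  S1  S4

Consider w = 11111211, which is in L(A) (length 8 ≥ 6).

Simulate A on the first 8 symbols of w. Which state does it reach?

State sequence: S0 -1-> S0 -1-> S0 -1-> S0 -1-> S0 -1-> S0 -2-> S5 -1-> S1 -1-> S0

After reading 8 characters, A is in state S0.
(This kind of state-tracing is the core of the pumping-lemma construction: with 6 states, pigeonhole forces a repeat within the first 6 steps.)

S0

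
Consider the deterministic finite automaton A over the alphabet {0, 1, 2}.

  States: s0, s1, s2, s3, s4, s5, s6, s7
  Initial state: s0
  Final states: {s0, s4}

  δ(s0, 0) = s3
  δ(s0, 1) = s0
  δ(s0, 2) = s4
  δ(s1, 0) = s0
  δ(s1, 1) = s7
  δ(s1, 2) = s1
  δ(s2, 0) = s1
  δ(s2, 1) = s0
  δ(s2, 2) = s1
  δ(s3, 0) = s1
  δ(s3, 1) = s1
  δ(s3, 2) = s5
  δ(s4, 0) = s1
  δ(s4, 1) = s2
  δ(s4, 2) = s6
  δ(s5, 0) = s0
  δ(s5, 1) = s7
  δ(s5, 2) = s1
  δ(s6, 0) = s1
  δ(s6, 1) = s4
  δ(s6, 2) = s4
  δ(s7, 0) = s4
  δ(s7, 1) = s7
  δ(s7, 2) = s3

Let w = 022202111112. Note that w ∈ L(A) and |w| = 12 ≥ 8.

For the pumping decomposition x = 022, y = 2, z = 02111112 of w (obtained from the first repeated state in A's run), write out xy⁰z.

xy⁰z = xz = 022·02111112 = 02202111112.
Reading y = 2 takes A from s1 back to s1, so after x the machine is still in s1, and z then leads to the accepting state s4. Hence 02202111112 ∈ L(A).

02202111112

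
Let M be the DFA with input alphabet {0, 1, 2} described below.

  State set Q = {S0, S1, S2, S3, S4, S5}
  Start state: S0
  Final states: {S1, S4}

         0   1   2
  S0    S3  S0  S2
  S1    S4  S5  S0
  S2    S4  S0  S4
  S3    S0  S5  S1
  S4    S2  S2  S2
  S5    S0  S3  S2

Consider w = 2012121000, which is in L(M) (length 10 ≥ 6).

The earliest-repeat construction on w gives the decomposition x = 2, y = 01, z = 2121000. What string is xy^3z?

20101012121000

xy^3z = 2·01·01·01·2121000 = 20101012121000.
Reading y = 01 takes M from S2 back to S2, so after x·y·y·y the machine is still in S2, and z then leads to the accepting state S4. Hence 20101012121000 ∈ L(M).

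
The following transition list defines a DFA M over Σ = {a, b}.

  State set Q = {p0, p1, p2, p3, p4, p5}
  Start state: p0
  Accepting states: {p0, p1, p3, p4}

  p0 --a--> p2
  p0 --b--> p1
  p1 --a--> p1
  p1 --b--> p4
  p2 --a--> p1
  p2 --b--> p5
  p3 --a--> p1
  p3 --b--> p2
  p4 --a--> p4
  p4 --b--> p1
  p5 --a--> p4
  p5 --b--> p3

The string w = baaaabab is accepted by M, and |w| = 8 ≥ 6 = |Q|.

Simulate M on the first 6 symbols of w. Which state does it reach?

State sequence: p0 -b-> p1 -a-> p1 -a-> p1 -a-> p1 -a-> p1 -b-> p4

After reading 6 characters, M is in state p4.

p4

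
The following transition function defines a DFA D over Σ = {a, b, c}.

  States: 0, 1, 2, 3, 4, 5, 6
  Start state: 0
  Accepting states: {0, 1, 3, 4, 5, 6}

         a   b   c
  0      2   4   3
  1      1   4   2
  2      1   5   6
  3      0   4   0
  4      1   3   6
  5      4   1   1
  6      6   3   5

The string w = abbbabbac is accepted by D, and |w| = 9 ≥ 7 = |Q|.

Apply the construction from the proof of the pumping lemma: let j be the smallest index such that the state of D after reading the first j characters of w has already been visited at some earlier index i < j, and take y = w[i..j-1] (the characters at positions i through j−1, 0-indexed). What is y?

State sequence: 0 -a-> 2 -b-> 5 -b-> 1 -b-> 4 -a-> 1 -b-> 4 -b-> 3 -a-> 0 -c-> 3
First repeat at step 5: 1 was already visited.

So i = 3, j = 5, giving x = w[0:3] = abb, y = w[3:5] = ba, z = w[5:9] = bbac.
Check: |xy| = 5 ≤ 7 and |y| = 2 ≥ 1. Reading y takes D from 1 back to 1, so every xyⁱz is accepted.

ba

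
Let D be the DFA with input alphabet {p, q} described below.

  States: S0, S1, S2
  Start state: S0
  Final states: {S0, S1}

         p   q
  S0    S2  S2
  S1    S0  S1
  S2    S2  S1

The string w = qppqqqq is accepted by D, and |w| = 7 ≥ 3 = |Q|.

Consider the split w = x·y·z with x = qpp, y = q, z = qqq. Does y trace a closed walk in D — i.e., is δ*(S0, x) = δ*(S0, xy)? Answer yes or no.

no

Run of D on the first 4 characters of w = q p p q:
  step 0: S0  (start)
  step 1: S2  (read q: S0→S2)
  step 2: S2  (read p: S2→S2)
  step 3: S2  (read p: S2→S2)
  step 4: S1  (read q: S2→S1)

After x (step 3): S2. After xy (step 4): S1.
They differ (S2 ≠ S1), so y is not a cycle from the state after x; this split is not the one the pumping-lemma construction produces, and pumping y need not keep the string in L(D).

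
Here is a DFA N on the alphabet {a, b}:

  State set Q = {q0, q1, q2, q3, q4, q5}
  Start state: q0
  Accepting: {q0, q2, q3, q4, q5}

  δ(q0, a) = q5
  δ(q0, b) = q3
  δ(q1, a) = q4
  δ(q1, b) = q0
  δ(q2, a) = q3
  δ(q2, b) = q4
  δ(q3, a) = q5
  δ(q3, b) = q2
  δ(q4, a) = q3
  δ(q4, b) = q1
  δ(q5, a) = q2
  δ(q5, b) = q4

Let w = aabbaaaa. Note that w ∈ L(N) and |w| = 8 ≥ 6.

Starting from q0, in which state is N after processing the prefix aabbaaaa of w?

q2

Run of N on the first 8 characters of w = a a b b a a a a:
  step 0: q0  (start)
  step 1: q5  (read a: q0→q5)
  step 2: q2  (read a: q5→q2)
  step 3: q4  (read b: q2→q4)
  step 4: q1  (read b: q4→q1)
  step 5: q4  (read a: q1→q4)
  step 6: q3  (read a: q4→q3)
  step 7: q5  (read a: q3→q5)
  step 8: q2  (read a: q5→q2)

After reading 8 characters, N is in state q2.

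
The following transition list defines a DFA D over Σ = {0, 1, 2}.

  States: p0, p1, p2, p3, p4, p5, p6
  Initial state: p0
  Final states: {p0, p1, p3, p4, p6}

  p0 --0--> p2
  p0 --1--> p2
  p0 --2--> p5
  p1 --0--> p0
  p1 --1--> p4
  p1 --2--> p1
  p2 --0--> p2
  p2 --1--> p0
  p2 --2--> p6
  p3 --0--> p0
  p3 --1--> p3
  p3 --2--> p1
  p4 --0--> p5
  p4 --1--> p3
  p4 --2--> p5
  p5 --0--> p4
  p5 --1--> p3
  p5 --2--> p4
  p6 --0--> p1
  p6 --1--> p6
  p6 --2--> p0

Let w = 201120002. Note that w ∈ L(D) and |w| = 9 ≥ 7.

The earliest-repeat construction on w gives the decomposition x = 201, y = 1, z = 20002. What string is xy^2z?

xy^2z = 201·1·1·20002 = 2011120002.
Reading y = 1 takes D from p3 back to p3, so after x·y·y the machine is still in p3, and z then leads to the accepting state p6. Hence 2011120002 ∈ L(D).

2011120002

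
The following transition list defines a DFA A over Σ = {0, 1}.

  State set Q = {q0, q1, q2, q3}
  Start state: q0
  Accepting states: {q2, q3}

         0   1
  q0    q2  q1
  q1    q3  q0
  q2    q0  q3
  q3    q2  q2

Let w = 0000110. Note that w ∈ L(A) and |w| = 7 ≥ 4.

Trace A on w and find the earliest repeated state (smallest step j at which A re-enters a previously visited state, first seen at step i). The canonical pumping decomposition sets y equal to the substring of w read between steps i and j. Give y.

Run of A on w = 0 0 0 0 1 1 0:
  step 0: q0  (start)
  step 1: q2  (read 0: q0→q2)
  step 2: q0  (read 0: q2→q0)   ← first repeat (q0 seen earlier)
  step 3: q2  (read 0: q0→q2)
  step 4: q0  (read 0: q2→q0)
  step 5: q1  (read 1: q0→q1)
  step 6: q0  (read 1: q1→q0)
  step 7: q2  (read 0: q0→q2)

So i = 0, j = 2, giving x = w[0:0] = ε, y = w[0:2] = 00, z = w[2:7] = 00110.
Check: |xy| = 2 ≤ 4 and |y| = 2 ≥ 1. Reading y takes A from q0 back to q0, so every xyⁱz is accepted.
Since A has 4 states, any run of length ≥ 4 visits 4+1 states, so by pigeonhole some state repeats within the first 4 steps — that repeat gives the pumpable loop.

00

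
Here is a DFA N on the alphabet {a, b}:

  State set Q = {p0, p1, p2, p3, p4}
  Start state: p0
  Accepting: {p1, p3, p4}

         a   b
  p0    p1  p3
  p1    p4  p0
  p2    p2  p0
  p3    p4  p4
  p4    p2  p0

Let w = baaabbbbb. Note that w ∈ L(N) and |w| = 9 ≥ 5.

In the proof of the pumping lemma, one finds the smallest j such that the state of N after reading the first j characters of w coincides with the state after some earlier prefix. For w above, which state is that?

p2

State sequence: p0 -b-> p3 -a-> p4 -a-> p2 -a-> p2 -b-> p0 -b-> p3 -b-> p4 -b-> p0 -b-> p3
First repeat at step 4: p2 was already visited.

The earliest repeat is at step j = 4: N is in p2, which it already visited at step i = 3.
Since N has 5 states, any run of length ≥ 5 visits 5+1 states, so by pigeonhole some state repeats within the first 5 steps — that repeat gives the pumpable loop.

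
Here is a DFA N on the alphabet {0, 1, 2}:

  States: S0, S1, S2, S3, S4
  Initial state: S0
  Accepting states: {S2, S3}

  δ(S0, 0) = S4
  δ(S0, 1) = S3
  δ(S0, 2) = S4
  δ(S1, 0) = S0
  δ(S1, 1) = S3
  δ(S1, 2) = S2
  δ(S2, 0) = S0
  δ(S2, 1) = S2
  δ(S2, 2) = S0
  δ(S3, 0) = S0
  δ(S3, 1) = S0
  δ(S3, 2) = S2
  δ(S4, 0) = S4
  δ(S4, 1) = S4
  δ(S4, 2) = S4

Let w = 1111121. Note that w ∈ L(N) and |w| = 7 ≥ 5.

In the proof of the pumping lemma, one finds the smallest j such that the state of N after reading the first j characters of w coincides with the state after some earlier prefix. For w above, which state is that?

Run of N on w = 1 1 1 1 1 2 1:
  step 0: S0  (start)
  step 1: S3  (read 1: S0→S3)
  step 2: S0  (read 1: S3→S0)   ← first repeat (S0 seen earlier)
  step 3: S3  (read 1: S0→S3)
  step 4: S0  (read 1: S3→S0)
  step 5: S3  (read 1: S0→S3)
  step 6: S2  (read 2: S3→S2)
  step 7: S2  (read 1: S2→S2)

The earliest repeat is at step j = 2: N is in S0, which it already visited at step i = 0.
Since N has 5 states, any run of length ≥ 5 visits 5+1 states, so by pigeonhole some state repeats within the first 5 steps — that repeat gives the pumpable loop.

S0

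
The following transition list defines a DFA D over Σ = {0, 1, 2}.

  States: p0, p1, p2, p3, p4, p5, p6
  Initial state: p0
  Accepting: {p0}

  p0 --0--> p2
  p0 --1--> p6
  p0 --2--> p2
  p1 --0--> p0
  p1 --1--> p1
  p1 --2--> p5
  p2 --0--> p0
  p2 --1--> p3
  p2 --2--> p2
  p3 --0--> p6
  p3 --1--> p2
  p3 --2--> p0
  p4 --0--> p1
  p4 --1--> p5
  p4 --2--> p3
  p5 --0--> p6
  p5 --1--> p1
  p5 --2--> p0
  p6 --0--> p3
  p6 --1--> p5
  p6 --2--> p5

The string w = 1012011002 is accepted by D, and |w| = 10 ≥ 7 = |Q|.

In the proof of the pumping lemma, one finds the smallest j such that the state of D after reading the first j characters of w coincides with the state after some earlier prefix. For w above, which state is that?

State sequence: p0 -1-> p6 -0-> p3 -1-> p2 -2-> p2 -0-> p0 -1-> p6 -1-> p5 -0-> p6 -0-> p3 -2-> p0
First repeat at step 4: p2 was already visited.

The earliest repeat is at step j = 4: D is in p2, which it already visited at step i = 3.
The DFA has 7 states, so the proof of the pumping lemma guarantees a repeated state among the first 7+1 visited; the segment between the two visits is the pumpable y.

p2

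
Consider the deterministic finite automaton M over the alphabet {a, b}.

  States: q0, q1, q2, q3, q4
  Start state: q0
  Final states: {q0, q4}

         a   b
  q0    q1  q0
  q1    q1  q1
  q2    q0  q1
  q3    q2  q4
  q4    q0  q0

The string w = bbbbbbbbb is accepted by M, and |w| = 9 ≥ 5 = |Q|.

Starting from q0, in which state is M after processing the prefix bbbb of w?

State sequence: q0 -b-> q0 -b-> q0 -b-> q0 -b-> q0

After reading 4 characters, M is in state q0.

q0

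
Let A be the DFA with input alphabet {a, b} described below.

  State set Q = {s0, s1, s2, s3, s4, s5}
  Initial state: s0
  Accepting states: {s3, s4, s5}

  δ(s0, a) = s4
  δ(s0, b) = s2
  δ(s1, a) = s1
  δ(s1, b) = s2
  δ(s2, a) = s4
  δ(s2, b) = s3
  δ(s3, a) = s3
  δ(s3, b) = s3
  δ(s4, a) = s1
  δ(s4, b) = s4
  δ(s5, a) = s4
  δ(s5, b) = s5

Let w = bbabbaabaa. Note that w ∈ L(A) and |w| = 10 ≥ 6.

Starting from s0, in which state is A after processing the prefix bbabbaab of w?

Run of A on the first 8 characters of w = b b a b b a a b:
  step 0: s0  (start)
  step 1: s2  (read b: s0→s2)
  step 2: s3  (read b: s2→s3)
  step 3: s3  (read a: s3→s3)
  step 4: s3  (read b: s3→s3)
  step 5: s3  (read b: s3→s3)
  step 6: s3  (read a: s3→s3)
  step 7: s3  (read a: s3→s3)
  step 8: s3  (read b: s3→s3)

After reading 8 characters, A is in state s3.
(This kind of state-tracing is the core of the pumping-lemma construction: with 6 states, pigeonhole forces a repeat within the first 6 steps.)

s3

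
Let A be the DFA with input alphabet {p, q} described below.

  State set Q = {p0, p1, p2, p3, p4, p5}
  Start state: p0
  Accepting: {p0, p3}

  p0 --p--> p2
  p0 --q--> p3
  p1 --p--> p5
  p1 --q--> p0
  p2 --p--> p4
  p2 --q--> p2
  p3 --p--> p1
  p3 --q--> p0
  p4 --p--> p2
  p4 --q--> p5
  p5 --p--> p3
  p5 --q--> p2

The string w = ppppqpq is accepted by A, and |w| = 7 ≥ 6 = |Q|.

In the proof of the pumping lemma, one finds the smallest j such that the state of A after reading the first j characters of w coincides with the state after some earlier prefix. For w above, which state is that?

Run of A on w = p p p p q p q:
  step 0: p0  (start)
  step 1: p2  (read p: p0→p2)
  step 2: p4  (read p: p2→p4)
  step 3: p2  (read p: p4→p2)   ← first repeat (p2 seen earlier)
  step 4: p4  (read p: p2→p4)
  step 5: p5  (read q: p4→p5)
  step 6: p3  (read p: p5→p3)
  step 7: p0  (read q: p3→p0)

The earliest repeat is at step j = 3: A is in p2, which it already visited at step i = 1.
Since A has 6 states, any run of length ≥ 6 visits 6+1 states, so by pigeonhole some state repeats within the first 6 steps — that repeat gives the pumpable loop.

p2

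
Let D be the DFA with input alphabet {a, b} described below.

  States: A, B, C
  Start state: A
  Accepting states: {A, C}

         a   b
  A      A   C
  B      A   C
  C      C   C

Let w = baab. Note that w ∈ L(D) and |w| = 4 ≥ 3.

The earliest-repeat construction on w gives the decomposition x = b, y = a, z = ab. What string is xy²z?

xy^2z = b·a·a·ab = baaab.
Reading y = a takes D from C back to C, so after x·y·y the machine is still in C, and z then leads to the accepting state C. Hence baaab ∈ L(D).

baaab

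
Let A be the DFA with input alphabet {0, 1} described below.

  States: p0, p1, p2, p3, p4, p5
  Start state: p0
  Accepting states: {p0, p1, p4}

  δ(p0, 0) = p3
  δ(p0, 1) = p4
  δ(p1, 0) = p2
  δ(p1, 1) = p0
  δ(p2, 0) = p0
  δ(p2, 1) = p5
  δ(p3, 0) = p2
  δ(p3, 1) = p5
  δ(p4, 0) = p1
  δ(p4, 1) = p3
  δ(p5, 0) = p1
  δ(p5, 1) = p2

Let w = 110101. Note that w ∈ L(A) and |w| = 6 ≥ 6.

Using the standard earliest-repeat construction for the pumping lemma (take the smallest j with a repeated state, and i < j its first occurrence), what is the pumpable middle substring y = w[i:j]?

Run of A on w = 1 1 0 1 0 1:
  step 0: p0  (start)
  step 1: p4  (read 1: p0→p4)
  step 2: p3  (read 1: p4→p3)
  step 3: p2  (read 0: p3→p2)
  step 4: p5  (read 1: p2→p5)
  step 5: p1  (read 0: p5→p1)
  step 6: p0  (read 1: p1→p0)   ← first repeat (p0 seen earlier)

So i = 0, j = 6, giving x = w[0:0] = ε, y = w[0:6] = 110101, z = w[6:6] = ε.
Check: |xy| = 6 ≤ 6 and |y| = 6 ≥ 1. Reading y takes A from p0 back to p0, so every xyⁱz is accepted.

110101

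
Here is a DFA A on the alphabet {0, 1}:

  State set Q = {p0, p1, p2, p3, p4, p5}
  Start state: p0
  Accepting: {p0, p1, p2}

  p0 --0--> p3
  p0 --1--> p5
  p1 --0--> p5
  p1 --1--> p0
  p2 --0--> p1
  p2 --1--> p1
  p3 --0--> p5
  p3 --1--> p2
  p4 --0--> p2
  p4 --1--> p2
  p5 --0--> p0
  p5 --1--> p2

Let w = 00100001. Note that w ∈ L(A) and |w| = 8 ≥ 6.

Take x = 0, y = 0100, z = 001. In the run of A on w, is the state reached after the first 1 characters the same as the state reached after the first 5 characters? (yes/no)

no

Run of A on the first 5 characters of w = 0 0 1 0 0:
  step 0: p0  (start)
  step 1: p3  (read 0: p0→p3)
  step 2: p5  (read 0: p3→p5)
  step 3: p2  (read 1: p5→p2)
  step 4: p1  (read 0: p2→p1)
  step 5: p5  (read 0: p1→p5)

After x (step 1): p3. After xy (step 5): p5.
They differ (p3 ≠ p5), so y is not a cycle from the state after x; this split is not the one the pumping-lemma construction produces, and pumping y need not keep the string in L(A).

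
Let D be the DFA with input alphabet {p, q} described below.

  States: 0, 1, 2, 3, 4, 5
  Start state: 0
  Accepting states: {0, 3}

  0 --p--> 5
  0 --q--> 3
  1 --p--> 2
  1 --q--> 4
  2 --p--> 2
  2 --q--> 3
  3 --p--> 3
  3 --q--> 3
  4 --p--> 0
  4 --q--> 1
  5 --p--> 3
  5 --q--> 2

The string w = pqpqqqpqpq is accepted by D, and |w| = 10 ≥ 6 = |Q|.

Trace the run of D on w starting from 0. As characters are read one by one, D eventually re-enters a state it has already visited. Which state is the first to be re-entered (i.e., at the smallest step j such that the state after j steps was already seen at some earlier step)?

State sequence: 0 -p-> 5 -q-> 2 -p-> 2 -q-> 3 -q-> 3 -q-> 3 -p-> 3 -q-> 3 -p-> 3 -q-> 3
First repeat at step 3: 2 was already visited.

The earliest repeat is at step j = 3: D is in 2, which it already visited at step i = 2.

2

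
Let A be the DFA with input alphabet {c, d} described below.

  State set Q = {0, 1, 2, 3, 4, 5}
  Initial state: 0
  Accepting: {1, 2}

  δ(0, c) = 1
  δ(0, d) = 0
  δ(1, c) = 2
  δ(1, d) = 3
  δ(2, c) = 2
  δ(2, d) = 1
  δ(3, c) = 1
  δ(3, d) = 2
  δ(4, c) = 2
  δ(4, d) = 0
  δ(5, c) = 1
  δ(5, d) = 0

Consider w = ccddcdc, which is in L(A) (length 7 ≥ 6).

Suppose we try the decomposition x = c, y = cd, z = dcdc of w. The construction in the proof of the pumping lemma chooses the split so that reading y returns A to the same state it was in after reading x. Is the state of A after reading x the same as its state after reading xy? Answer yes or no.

State sequence: 0 -c-> 1 -c-> 2 -d-> 1

After x (step 1): 1. After xy (step 3): 1.
They match, so y = cd drives A around a cycle from 1 back to itself; pumping y any number of times keeps A in 1 before reading z, and xyⁱz ∈ L(A) for every i ≥ 0.

yes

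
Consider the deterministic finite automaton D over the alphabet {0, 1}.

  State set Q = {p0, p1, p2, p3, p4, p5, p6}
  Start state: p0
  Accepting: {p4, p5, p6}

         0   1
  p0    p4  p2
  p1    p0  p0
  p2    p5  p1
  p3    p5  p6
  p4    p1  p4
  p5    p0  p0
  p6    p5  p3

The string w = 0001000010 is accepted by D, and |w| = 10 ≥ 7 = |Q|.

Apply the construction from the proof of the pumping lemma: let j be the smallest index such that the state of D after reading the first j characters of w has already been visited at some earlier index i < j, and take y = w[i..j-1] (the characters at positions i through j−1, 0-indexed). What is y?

State sequence: p0 -0-> p4 -0-> p1 -0-> p0 -1-> p2 -0-> p5 -0-> p0 -0-> p4 -0-> p1 -1-> p0 -0-> p4
First repeat at step 3: p0 was already visited.

So i = 0, j = 3, giving x = w[0:0] = ε, y = w[0:3] = 000, z = w[3:10] = 1000010.
Check: |xy| = 3 ≤ 7 and |y| = 3 ≥ 1. Reading y takes D from p0 back to p0, so every xyⁱz is accepted.

000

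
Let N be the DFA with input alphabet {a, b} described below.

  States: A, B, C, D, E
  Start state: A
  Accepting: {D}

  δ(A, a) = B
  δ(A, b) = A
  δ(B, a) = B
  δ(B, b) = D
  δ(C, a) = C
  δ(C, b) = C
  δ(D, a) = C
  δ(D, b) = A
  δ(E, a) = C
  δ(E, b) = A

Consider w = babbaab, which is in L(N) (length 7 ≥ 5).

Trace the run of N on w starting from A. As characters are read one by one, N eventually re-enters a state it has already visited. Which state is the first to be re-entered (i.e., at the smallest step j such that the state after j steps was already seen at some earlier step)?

State sequence: A -b-> A -a-> B -b-> D -b-> A -a-> B -a-> B -b-> D
First repeat at step 1: A was already visited.

The earliest repeat is at step j = 1: N is in A, which it already visited at step i = 0.

A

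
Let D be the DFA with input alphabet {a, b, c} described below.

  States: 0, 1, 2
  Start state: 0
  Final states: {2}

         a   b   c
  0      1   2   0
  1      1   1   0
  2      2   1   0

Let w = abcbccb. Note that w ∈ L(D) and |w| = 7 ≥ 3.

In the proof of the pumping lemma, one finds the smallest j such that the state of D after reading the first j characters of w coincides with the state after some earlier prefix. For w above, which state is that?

1

Run of D on w = a b c b c c b:
  step 0: 0  (start)
  step 1: 1  (read a: 0→1)
  step 2: 1  (read b: 1→1)   ← first repeat (1 seen earlier)
  step 3: 0  (read c: 1→0)
  step 4: 2  (read b: 0→2)
  step 5: 0  (read c: 2→0)
  step 6: 0  (read c: 0→0)
  step 7: 2  (read b: 0→2)

The earliest repeat is at step j = 2: D is in 1, which it already visited at step i = 1.
The DFA has 3 states, so the proof of the pumping lemma guarantees a repeated state among the first 3+1 visited; the segment between the two visits is the pumpable y.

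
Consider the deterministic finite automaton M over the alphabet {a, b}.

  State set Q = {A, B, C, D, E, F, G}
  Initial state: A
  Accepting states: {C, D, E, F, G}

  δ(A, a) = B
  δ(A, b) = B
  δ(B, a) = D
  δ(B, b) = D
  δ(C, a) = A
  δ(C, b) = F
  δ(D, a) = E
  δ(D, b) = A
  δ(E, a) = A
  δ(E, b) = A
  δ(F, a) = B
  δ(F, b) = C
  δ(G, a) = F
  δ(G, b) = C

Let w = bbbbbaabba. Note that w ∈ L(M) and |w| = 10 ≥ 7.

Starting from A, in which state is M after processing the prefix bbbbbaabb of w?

Run of M on the first 9 characters of w = b b b b b a a b b:
  step 0: A  (start)
  step 1: B  (read b: A→B)
  step 2: D  (read b: B→D)
  step 3: A  (read b: D→A)
  step 4: B  (read b: A→B)
  step 5: D  (read b: B→D)
  step 6: E  (read a: D→E)
  step 7: A  (read a: E→A)
  step 8: B  (read b: A→B)
  step 9: D  (read b: B→D)

After reading 9 characters, M is in state D.
(This kind of state-tracing is the core of the pumping-lemma construction: with 7 states, pigeonhole forces a repeat within the first 7 steps.)

D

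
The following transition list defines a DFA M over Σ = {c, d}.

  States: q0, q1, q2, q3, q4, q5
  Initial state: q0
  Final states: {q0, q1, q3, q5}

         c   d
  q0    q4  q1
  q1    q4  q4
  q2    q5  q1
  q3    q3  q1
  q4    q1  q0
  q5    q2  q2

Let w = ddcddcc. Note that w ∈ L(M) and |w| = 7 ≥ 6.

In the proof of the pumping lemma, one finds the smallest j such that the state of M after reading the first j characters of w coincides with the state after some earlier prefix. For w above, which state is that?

q1

State sequence: q0 -d-> q1 -d-> q4 -c-> q1 -d-> q4 -d-> q0 -c-> q4 -c-> q1
First repeat at step 3: q1 was already visited.

The earliest repeat is at step j = 3: M is in q1, which it already visited at step i = 1.
With |Q| = 6, pigeonhole forces a state repeat no later than step 6; the substring read between the first and second visits to that state can be pumped.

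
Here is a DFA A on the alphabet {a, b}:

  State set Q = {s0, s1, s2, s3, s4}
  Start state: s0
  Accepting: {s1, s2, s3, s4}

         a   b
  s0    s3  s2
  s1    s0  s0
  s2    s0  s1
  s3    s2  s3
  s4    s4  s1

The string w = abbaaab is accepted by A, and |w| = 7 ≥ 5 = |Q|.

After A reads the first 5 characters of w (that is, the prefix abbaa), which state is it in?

Run of A on the first 5 characters of w = a b b a a:
  step 0: s0  (start)
  step 1: s3  (read a: s0→s3)
  step 2: s3  (read b: s3→s3)
  step 3: s3  (read b: s3→s3)
  step 4: s2  (read a: s3→s2)
  step 5: s0  (read a: s2→s0)

After reading 5 characters, A is in state s0.
(This kind of state-tracing is the core of the pumping-lemma construction: with 5 states, pigeonhole forces a repeat within the first 5 steps.)

s0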